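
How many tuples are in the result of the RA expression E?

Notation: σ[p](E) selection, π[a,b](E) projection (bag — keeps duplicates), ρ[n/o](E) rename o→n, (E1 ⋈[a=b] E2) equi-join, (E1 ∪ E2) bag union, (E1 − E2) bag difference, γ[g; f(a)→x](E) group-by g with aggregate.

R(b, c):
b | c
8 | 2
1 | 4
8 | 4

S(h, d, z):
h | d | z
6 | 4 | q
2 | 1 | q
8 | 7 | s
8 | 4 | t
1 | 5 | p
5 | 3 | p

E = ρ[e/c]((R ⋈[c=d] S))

Row counts bottom-up:
  R → 3
  S → 6
  (R ⋈[c=d] S) → 4
  ρ[e/c]((R ⋈[c=d] S)) → 4

|E| = 4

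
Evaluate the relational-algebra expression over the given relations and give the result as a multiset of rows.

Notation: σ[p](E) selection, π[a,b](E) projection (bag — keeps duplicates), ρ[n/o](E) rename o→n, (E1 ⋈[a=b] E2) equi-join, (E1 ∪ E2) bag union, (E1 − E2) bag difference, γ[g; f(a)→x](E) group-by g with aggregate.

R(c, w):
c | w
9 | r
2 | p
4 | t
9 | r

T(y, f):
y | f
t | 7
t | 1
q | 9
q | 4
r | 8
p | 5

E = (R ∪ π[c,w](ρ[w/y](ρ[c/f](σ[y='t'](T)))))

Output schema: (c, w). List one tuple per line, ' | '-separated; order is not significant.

Per-node cardinality:
  R → 4
  T → 6
  σ[y='t'](T) → 2
  ρ[c/f](σ[y='t'](T)) → 2
  ρ[w/y](ρ[c/f](σ[y='t'](T))) → 2
  π[c,w](ρ[w/y](ρ[c/f](σ[y='t'](T)))) → 2
  (R ∪ π[c,w](ρ[w/y](ρ[c/f](σ[y='t'](T))))) → 6

== RESULT ==
c | w
1 | t
2 | p
4 | t
7 | t
9 | r
9 | r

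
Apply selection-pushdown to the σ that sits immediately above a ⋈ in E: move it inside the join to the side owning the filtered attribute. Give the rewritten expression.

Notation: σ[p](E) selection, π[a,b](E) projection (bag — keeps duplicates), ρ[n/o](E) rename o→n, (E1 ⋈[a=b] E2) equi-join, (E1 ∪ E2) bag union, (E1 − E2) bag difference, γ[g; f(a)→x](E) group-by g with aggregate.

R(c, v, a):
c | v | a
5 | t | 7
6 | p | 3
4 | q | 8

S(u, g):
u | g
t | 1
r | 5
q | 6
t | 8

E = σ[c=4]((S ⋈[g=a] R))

σ filters on c, owned by the right side.
E' = (S ⋈[g=a] σ[c=4](R))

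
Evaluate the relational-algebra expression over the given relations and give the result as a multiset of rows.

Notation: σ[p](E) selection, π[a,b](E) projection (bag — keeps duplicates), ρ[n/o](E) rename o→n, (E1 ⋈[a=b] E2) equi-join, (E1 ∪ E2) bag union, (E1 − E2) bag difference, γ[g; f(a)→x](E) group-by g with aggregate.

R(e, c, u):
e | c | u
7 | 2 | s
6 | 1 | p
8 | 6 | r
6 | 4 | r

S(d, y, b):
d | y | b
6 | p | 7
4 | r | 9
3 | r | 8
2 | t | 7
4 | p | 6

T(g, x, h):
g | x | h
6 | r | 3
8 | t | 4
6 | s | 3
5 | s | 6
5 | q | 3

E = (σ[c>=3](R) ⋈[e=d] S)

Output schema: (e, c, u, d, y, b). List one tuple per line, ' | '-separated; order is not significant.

Subexpression sizes:
  R → 4
  σ[c>=3](R) → 2
  S → 5
  (σ[c>=3](R) ⋈[e=d] S) → 1

== RESULT ==
e | c | u | d | y | b
6 | 4 | r | 6 | p | 7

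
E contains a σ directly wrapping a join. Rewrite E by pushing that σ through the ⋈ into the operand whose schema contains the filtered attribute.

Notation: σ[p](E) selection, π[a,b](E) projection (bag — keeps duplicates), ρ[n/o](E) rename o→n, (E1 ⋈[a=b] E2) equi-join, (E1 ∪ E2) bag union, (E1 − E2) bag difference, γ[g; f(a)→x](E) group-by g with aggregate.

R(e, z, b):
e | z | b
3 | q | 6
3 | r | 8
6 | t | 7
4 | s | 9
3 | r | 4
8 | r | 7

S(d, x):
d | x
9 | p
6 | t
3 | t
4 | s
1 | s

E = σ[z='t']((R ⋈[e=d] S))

σ filters on z, owned by the left side.
E' = (σ[z='t'](R) ⋈[e=d] S)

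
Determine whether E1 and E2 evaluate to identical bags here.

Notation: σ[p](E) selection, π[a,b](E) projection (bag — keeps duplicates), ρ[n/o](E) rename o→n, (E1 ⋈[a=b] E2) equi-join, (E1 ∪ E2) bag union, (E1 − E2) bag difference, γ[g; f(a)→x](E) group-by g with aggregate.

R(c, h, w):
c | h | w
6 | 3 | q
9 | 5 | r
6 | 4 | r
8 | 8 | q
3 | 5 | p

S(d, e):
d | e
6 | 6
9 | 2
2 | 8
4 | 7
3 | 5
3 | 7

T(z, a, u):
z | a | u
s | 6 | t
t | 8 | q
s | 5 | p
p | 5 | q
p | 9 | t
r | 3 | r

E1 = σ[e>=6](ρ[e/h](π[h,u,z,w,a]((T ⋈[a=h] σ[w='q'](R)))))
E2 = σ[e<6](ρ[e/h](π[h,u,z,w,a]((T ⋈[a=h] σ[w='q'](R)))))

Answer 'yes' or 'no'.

E1 stepwise |·|:
  T → 6
  R → 5
  σ[w='q'](R) → 2
  (T ⋈[a=h] σ[w='q'](R)) → 2
  π[h,u,z,w,a]((T ⋈[a=h] σ[w='q'](R))) → 2
  ρ[e/h](π[h,u,z,w,a]((T ⋈[a=h] σ[w='q'](R)))) → 2
  σ[e>=6](ρ[e/h](π[h,u,z,w,a]((T ⋈[a=h] σ[w='q'](R))))) → 1
E2 stepwise |·|:
  T → 6
  R → 5
  σ[w='q'](R) → 2
  (T ⋈[a=h] σ[w='q'](R)) → 2
  π[h,u,z,w,a]((T ⋈[a=h] σ[w='q'](R))) → 2
  ρ[e/h](π[h,u,z,w,a]((T ⋈[a=h] σ[w='q'](R)))) → 2
  σ[e<6](ρ[e/h](π[h,u,z,w,a]((T ⋈[a=h] σ[w='q'](R))))) → 1

E1 result:
e | u | z | w | a
8 | q | t | q | 8
E2 result:
e | u | z | w | a
3 | r | r | q | 3
Witness: (8, 'q', 't', 'q', 8) appears 1× in E1 but 0× in E2.

no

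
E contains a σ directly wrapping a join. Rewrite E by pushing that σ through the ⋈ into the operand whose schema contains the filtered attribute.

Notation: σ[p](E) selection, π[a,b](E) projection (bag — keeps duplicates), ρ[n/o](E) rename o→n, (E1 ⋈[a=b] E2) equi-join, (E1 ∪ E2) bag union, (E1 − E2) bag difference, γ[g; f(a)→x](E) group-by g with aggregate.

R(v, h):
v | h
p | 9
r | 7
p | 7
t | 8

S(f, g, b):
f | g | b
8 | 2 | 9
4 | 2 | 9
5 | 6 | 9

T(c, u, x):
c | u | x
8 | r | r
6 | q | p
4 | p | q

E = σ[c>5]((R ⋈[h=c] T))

σ filters on c, owned by the right side.
E' = (R ⋈[h=c] σ[c>5](T))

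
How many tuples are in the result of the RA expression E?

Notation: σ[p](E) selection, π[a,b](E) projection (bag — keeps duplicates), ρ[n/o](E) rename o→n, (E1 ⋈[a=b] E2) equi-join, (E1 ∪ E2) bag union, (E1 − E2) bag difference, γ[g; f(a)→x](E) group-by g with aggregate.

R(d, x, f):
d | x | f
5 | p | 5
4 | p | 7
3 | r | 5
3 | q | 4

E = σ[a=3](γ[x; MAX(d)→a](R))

Stepwise |·|:
  R → 4
  γ[x; MAX(d)→a](R) → 3
  σ[a=3](γ[x; MAX(d)→a](R)) → 2

|E| = 2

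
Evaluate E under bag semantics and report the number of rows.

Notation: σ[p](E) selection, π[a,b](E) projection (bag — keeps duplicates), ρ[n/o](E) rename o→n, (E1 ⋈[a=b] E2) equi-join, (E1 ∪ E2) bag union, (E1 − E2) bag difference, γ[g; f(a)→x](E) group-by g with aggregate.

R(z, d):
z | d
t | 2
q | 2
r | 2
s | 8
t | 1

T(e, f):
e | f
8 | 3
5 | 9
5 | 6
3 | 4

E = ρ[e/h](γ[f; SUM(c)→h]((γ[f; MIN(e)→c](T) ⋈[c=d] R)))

Stepwise |·|:
  T → 4
  γ[f; MIN(e)→c](T) → 4
  R → 5
  (γ[f; MIN(e)→c](T) ⋈[c=d] R) → 1
  γ[f; SUM(c)→h]((γ[f; MIN(e)→c](T) ⋈[c=d] R)) → 1
  ρ[e/h](γ[f; SUM(c)→h]((γ[f; MIN(e)→c](T) ⋈[c=d] R))) → 1

|E| = 1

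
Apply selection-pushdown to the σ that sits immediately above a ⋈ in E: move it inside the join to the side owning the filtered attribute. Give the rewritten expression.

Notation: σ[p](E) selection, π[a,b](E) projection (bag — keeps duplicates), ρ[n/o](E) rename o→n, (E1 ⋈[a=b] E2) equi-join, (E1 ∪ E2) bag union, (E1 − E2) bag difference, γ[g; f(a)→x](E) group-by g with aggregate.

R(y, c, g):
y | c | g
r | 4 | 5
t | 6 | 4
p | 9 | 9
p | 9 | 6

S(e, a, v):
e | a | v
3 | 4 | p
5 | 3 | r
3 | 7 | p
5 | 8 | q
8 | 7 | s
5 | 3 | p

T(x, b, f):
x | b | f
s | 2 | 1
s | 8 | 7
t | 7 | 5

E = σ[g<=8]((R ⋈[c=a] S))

σ filters on g, owned by the left side.
E' = (σ[g<=8](R) ⋈[c=a] S)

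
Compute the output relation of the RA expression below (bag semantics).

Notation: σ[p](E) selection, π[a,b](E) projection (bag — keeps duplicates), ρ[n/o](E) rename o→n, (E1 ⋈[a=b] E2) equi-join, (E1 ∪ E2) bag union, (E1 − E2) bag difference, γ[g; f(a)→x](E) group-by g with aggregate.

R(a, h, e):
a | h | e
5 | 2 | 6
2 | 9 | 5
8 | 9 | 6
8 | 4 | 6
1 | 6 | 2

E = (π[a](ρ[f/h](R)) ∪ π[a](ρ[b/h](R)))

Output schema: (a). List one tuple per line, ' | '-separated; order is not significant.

Subexpression sizes:
  R → 5
  ρ[f/h](R) → 5
  π[a](ρ[f/h](R)) → 5
  R → 5
  ρ[b/h](R) → 5
  π[a](ρ[b/h](R)) → 5
  (π[a](ρ[f/h](R)) ∪ π[a](ρ[b/h](R))) → 10

== RESULT ==
a
1
1
2
2
5
5
8
8
8
8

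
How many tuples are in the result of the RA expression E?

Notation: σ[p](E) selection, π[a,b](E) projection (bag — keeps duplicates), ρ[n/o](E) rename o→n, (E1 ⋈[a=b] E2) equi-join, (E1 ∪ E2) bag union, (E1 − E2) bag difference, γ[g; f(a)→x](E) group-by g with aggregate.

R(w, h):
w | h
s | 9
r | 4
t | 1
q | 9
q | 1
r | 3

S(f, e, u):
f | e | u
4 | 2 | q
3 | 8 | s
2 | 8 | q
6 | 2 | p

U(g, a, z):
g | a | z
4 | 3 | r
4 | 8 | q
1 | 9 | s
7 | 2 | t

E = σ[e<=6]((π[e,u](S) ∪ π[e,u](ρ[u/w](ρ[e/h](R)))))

Stepwise |·|:
  S → 4
  π[e,u](S) → 4
  R → 6
  ρ[e/h](R) → 6
  ρ[u/w](ρ[e/h](R)) → 6
  π[e,u](ρ[u/w](ρ[e/h](R))) → 6
  (π[e,u](S) ∪ π[e,u](ρ[u/w](ρ[e/h](R)))) → 10
  σ[e<=6]((π[e,u](S) ∪ π[e,u](ρ[u/w](ρ[e/h](R))))) → 6

|E| = 6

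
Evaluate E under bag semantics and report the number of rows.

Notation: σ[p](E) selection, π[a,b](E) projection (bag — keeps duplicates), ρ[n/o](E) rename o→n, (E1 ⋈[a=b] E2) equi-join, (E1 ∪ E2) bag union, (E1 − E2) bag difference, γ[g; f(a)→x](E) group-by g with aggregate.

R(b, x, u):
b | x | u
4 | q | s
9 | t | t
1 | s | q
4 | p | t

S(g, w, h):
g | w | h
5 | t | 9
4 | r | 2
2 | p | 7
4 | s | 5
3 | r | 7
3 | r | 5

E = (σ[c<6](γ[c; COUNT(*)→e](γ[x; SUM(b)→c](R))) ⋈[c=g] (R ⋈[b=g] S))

Stepwise |·|:
  R → 4
  γ[x; SUM(b)→c](R) → 4
  γ[c; COUNT(*)→e](γ[x; SUM(b)→c](R)) → 3
  σ[c<6](γ[c; COUNT(*)→e](γ[x; SUM(b)→c](R))) → 2
  R → 4
  S → 6
  (R ⋈[b=g] S) → 4
  (σ[c<6](γ[c; COUNT(*)→e](γ[x; SUM(b)→c](R))) ⋈[c=g] (R ⋈[b=g] S)) → 4

|E| = 4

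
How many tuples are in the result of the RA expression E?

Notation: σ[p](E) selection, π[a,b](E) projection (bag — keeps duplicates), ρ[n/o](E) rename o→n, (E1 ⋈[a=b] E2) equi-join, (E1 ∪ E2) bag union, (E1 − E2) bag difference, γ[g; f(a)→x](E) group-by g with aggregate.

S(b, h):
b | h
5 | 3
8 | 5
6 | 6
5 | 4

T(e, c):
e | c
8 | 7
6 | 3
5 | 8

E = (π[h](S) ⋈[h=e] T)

Stepwise |·|:
  S → 4
  π[h](S) → 4
  T → 3
  (π[h](S) ⋈[h=e] T) → 2

|E| = 2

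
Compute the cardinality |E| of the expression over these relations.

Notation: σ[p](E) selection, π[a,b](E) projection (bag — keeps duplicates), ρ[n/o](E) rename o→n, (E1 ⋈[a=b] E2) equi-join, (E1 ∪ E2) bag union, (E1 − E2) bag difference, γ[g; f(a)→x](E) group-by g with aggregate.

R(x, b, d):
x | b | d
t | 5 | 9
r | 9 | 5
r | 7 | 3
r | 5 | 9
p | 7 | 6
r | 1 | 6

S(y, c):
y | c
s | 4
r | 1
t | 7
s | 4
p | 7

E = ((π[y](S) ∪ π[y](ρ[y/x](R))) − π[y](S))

Per-node cardinality:
  S → 5
  π[y](S) → 5
  R → 6
  ρ[y/x](R) → 6
  π[y](ρ[y/x](R)) → 6
  (π[y](S) ∪ π[y](ρ[y/x](R))) → 11
  S → 5
  π[y](S) → 5
  ((π[y](S) ∪ π[y](ρ[y/x](R))) − π[y](S)) → 6

|E| = 6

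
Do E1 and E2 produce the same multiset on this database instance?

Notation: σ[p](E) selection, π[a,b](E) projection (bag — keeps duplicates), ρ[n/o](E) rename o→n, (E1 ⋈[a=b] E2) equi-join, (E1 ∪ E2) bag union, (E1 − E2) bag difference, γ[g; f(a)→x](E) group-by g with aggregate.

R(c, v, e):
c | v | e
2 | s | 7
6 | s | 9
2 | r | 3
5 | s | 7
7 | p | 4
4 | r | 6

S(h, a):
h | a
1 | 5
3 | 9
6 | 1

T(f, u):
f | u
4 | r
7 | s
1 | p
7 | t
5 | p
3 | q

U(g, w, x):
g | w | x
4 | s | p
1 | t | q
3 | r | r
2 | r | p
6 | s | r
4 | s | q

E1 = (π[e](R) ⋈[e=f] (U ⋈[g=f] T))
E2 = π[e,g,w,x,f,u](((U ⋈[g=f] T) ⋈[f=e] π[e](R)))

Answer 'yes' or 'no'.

E1 per-node cardinality:
  R → 6
  π[e](R) → 6
  U → 6
  T → 6
  (U ⋈[g=f] T) → 4
  (π[e](R) ⋈[e=f] (U ⋈[g=f] T)) → 3
E2 per-node cardinality:
  U → 6
  T → 6
  (U ⋈[g=f] T) → 4
  R → 6
  π[e](R) → 6
  ((U ⋈[g=f] T) ⋈[f=e] π[e](R)) → 3
  π[e,g,w,x,f,u](((U ⋈[g=f] T) ⋈[f=e] π[e](R))) → 3

E1 and E2 produce the same multiset:
e | g | w | x | f | u
3 | 3 | r | r | 3 | q
4 | 4 | s | p | 4 | r
4 | 4 | s | q | 4 | r

yes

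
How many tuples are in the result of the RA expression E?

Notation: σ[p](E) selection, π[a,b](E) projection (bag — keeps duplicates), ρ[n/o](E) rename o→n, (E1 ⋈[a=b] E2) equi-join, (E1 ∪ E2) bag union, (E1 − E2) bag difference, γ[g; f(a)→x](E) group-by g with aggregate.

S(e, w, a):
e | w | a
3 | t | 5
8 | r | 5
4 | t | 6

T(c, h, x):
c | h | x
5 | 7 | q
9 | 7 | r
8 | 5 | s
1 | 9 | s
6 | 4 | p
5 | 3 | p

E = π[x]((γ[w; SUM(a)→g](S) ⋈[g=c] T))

Stepwise |·|:
  S → 3
  γ[w; SUM(a)→g](S) → 2
  T → 6
  (γ[w; SUM(a)→g](S) ⋈[g=c] T) → 2
  π[x]((γ[w; SUM(a)→g](S) ⋈[g=c] T)) → 2

|E| = 2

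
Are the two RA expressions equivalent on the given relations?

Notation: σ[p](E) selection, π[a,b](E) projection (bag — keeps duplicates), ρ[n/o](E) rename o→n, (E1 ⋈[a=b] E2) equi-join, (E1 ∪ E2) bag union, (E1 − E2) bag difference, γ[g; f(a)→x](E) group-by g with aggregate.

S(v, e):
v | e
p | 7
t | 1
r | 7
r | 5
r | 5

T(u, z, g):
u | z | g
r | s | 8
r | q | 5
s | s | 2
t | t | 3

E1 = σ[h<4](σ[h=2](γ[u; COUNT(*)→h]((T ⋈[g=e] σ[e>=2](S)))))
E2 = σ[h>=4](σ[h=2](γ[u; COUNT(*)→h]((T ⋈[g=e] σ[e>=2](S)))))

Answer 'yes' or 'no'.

E1 per-node cardinality:
  T → 4
  S → 5
  σ[e>=2](S) → 4
  (T ⋈[g=e] σ[e>=2](S)) → 2
  γ[u; COUNT(*)→h]((T ⋈[g=e] σ[e>=2](S))) → 1
  σ[h=2](γ[u; COUNT(*)→h]((T ⋈[g=e] σ[e>=2](S)))) → 1
  σ[h<4](σ[h=2](γ[u; COUNT(*)→h]((T ⋈[g=e] σ[e>=2](S))))) → 1
E2 per-node cardinality:
  T → 4
  S → 5
  σ[e>=2](S) → 4
  (T ⋈[g=e] σ[e>=2](S)) → 2
  γ[u; COUNT(*)→h]((T ⋈[g=e] σ[e>=2](S))) → 1
  σ[h=2](γ[u; COUNT(*)→h]((T ⋈[g=e] σ[e>=2](S)))) → 1
  σ[h>=4](σ[h=2](γ[u; COUNT(*)→h]((T ⋈[g=e] σ[e>=2](S))))) → 0

E1 result:
u | h
r | 2
E2 result:
u | h
(0 rows)
Witness: ('r', 2) appears 1× in E1 but 0× in E2.

no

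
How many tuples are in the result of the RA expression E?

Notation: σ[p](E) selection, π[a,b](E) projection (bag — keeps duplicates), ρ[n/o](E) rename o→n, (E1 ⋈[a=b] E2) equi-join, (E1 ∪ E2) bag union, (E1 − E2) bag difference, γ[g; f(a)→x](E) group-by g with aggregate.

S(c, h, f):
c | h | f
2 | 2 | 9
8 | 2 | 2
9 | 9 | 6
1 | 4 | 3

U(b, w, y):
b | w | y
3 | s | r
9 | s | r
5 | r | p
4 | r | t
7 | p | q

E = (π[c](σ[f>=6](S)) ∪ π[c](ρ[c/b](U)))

Subexpression sizes:
  S → 4
  σ[f>=6](S) → 2
  π[c](σ[f>=6](S)) → 2
  U → 5
  ρ[c/b](U) → 5
  π[c](ρ[c/b](U)) → 5
  (π[c](σ[f>=6](S)) ∪ π[c](ρ[c/b](U))) → 7

|E| = 7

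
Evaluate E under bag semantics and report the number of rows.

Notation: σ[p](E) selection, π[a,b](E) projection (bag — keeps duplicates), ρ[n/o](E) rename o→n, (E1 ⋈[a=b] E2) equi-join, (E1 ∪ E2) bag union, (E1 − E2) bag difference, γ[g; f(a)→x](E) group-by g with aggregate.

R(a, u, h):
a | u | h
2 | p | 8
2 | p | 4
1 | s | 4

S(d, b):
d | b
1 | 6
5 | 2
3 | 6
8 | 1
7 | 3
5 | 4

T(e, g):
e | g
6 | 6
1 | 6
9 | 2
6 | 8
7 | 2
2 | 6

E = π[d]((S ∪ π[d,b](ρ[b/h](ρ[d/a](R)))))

Per-node cardinality:
  S → 6
  R → 3
  ρ[d/a](R) → 3
  ρ[b/h](ρ[d/a](R)) → 3
  π[d,b](ρ[b/h](ρ[d/a](R))) → 3
  (S ∪ π[d,b](ρ[b/h](ρ[d/a](R)))) → 9
  π[d]((S ∪ π[d,b](ρ[b/h](ρ[d/a](R))))) → 9

|E| = 9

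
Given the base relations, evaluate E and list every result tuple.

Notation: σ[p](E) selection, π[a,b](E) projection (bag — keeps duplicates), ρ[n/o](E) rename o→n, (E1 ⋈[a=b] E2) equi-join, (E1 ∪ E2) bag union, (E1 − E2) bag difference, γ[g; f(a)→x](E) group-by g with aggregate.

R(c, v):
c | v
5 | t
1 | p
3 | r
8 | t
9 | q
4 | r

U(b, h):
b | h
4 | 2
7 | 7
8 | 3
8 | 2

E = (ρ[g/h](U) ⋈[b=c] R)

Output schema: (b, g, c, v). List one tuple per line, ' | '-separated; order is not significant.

Per-node cardinality:
  U → 4
  ρ[g/h](U) → 4
  R → 6
  (ρ[g/h](U) ⋈[b=c] R) → 3

== RESULT ==
b | g | c | v
4 | 2 | 4 | r
8 | 2 | 8 | t
8 | 3 | 8 | t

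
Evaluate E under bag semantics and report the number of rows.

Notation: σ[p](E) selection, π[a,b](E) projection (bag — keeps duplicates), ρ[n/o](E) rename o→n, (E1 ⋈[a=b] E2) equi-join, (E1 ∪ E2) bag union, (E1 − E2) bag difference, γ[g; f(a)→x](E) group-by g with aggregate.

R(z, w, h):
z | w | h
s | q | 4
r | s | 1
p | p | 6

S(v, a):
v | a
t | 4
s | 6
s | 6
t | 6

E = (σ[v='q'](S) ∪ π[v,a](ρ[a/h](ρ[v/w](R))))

Subexpression sizes:
  S → 4
  σ[v='q'](S) → 0
  R → 3
  ρ[v/w](R) → 3
  ρ[a/h](ρ[v/w](R)) → 3
  π[v,a](ρ[a/h](ρ[v/w](R))) → 3
  (σ[v='q'](S) ∪ π[v,a](ρ[a/h](ρ[v/w](R)))) → 3

|E| = 3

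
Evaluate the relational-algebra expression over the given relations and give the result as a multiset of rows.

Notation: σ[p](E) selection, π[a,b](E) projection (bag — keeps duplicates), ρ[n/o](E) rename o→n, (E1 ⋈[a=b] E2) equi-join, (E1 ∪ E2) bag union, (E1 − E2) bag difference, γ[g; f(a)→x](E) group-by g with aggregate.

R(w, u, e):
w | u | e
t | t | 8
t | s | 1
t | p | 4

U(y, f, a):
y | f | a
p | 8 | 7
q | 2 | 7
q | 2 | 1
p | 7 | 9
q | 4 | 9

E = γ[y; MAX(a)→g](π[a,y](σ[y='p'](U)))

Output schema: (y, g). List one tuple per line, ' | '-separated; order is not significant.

Per-node cardinality:
  U → 5
  σ[y='p'](U) → 2
  π[a,y](σ[y='p'](U)) → 2
  γ[y; MAX(a)→g](π[a,y](σ[y='p'](U))) → 1

== RESULT ==
y | g
p | 9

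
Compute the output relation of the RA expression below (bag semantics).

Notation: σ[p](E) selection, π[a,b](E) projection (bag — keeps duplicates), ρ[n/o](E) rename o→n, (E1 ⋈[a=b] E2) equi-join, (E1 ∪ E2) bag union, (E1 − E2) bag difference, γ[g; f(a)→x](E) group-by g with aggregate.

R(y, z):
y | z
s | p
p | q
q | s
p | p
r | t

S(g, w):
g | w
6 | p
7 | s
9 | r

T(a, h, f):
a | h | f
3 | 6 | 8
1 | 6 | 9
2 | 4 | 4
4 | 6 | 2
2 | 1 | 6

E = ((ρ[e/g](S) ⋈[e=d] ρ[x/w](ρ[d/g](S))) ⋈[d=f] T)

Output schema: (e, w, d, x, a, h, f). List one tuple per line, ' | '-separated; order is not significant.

Stepwise |·|:
  S → 3
  ρ[e/g](S) → 3
  S → 3
  ρ[d/g](S) → 3
  ρ[x/w](ρ[d/g](S)) → 3
  (ρ[e/g](S) ⋈[e=d] ρ[x/w](ρ[d/g](S))) → 3
  T → 5
  ((ρ[e/g](S) ⋈[e=d] ρ[x/w](ρ[d/g](S))) ⋈[d=f] T) → 2

== RESULT ==
e | w | d | x | a | h | f
6 | p | 6 | p | 2 | 1 | 6
9 | r | 9 | r | 1 | 6 | 9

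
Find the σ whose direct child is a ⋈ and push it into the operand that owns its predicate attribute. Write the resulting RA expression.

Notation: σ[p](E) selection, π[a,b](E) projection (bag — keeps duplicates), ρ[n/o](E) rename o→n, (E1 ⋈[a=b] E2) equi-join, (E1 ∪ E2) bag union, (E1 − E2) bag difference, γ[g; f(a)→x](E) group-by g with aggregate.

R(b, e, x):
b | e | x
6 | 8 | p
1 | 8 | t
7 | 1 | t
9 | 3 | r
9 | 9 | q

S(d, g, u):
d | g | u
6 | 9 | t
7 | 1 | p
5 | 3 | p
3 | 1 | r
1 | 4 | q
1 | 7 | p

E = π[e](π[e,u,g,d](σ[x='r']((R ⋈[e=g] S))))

σ filters on x, owned by the left side.
E' = π[e](π[e,u,g,d]((σ[x='r'](R) ⋈[e=g] S)))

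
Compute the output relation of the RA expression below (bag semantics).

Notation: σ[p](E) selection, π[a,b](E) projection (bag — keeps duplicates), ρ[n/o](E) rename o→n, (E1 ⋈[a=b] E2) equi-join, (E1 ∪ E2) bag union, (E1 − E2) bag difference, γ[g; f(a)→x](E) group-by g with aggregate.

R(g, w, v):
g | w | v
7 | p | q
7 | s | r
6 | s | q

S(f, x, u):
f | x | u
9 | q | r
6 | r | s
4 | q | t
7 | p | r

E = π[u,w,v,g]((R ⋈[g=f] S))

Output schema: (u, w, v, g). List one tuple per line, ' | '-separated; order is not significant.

Row counts bottom-up:
  R → 3
  S → 4
  (R ⋈[g=f] S) → 3
  π[u,w,v,g]((R ⋈[g=f] S)) → 3

== RESULT ==
u | w | v | g
r | p | q | 7
r | s | r | 7
s | s | q | 6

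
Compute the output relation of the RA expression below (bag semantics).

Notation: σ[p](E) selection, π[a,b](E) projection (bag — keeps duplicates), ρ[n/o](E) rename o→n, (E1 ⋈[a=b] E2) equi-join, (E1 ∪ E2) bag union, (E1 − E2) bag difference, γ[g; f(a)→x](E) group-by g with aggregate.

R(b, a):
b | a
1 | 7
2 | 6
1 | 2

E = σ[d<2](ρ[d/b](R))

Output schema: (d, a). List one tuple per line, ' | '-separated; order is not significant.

Per-node cardinality:
  R → 3
  ρ[d/b](R) → 3
  σ[d<2](ρ[d/b](R)) → 2

== RESULT ==
d | a
1 | 2
1 | 7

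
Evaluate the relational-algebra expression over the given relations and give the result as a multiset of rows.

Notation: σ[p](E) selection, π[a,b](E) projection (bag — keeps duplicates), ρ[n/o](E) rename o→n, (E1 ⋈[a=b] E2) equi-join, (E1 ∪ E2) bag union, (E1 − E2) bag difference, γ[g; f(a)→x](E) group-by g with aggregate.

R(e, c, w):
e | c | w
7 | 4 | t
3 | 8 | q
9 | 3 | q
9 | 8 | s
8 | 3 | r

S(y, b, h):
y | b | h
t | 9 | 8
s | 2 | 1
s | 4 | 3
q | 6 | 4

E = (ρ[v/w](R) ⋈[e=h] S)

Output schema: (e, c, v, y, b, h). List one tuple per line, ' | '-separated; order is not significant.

Subexpression sizes:
  R → 5
  ρ[v/w](R) → 5
  S → 4
  (ρ[v/w](R) ⋈[e=h] S) → 2

== RESULT ==
e | c | v | y | b | h
3 | 8 | q | s | 4 | 3
8 | 3 | r | t | 9 | 8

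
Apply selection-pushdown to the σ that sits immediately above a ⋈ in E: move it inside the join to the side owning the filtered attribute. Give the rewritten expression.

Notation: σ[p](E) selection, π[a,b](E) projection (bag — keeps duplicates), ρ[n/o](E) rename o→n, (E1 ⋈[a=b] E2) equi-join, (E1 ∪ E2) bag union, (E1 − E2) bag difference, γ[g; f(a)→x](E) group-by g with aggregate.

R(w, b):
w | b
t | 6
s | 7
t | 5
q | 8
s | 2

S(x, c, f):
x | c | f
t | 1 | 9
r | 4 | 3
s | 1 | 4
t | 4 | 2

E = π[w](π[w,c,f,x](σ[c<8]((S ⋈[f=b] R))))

σ filters on c, owned by the left side.
E' = π[w](π[w,c,f,x]((σ[c<8](S) ⋈[f=b] R)))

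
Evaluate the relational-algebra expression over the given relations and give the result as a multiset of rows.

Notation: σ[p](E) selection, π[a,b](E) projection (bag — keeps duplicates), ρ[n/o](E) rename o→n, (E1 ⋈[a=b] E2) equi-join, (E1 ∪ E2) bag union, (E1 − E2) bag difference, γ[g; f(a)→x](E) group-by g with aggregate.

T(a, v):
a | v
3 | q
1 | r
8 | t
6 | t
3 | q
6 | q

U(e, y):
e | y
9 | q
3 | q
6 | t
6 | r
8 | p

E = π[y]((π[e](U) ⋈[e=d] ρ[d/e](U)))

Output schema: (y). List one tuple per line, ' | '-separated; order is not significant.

Subexpression sizes:
  U → 5
  π[e](U) → 5
  U → 5
  ρ[d/e](U) → 5
  (π[e](U) ⋈[e=d] ρ[d/e](U)) → 7
  π[y]((π[e](U) ⋈[e=d] ρ[d/e](U))) → 7

== RESULT ==
y
p
q
q
r
r
t
t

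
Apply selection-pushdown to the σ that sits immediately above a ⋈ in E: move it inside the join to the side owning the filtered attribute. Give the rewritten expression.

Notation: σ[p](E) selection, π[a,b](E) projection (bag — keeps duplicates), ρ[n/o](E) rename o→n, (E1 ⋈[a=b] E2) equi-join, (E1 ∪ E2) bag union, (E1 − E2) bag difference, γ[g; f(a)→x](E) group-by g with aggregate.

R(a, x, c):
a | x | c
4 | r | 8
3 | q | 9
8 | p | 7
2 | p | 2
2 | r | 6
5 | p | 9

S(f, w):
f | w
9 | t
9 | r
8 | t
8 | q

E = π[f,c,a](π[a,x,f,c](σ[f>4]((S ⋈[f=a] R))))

σ filters on f, owned by the left side.
E' = π[f,c,a](π[a,x,f,c]((σ[f>4](S) ⋈[f=a] R)))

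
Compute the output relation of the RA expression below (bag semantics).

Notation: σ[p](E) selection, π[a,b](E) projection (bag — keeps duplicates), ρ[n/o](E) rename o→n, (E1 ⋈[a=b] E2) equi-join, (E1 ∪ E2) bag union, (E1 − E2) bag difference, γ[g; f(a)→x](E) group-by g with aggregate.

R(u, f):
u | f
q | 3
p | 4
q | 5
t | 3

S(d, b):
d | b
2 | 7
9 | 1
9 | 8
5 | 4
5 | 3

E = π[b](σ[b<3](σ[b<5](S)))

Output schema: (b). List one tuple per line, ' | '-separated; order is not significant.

Row counts bottom-up:
  S → 5
  σ[b<5](S) → 3
  σ[b<3](σ[b<5](S)) → 1
  π[b](σ[b<3](σ[b<5](S))) → 1

== RESULT ==
b
1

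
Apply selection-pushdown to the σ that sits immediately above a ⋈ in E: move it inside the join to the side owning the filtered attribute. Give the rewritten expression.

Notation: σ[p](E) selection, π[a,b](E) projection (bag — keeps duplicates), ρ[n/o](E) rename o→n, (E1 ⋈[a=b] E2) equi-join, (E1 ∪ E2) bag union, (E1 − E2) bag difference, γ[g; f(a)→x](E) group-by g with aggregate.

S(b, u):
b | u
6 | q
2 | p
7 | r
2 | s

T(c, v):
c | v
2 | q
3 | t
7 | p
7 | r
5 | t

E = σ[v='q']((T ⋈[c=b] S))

σ filters on v, owned by the left side.
E' = (σ[v='q'](T) ⋈[c=b] S)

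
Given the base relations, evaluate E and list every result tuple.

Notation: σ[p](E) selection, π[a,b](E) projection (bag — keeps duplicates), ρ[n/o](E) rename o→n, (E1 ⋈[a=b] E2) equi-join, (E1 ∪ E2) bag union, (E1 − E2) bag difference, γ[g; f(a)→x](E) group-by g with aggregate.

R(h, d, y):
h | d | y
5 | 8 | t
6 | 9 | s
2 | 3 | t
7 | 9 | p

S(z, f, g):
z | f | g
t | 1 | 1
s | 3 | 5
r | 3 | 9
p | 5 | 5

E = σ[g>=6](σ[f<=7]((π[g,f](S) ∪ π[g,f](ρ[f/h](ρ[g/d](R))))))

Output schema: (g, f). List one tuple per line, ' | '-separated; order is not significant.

Stepwise |·|:
  S → 4
  π[g,f](S) → 4
  R → 4
  ρ[g/d](R) → 4
  ρ[f/h](ρ[g/d](R)) → 4
  π[g,f](ρ[f/h](ρ[g/d](R))) → 4
  (π[g,f](S) ∪ π[g,f](ρ[f/h](ρ[g/d](R)))) → 8
  σ[f<=7]((π[g,f](S) ∪ π[g,f](ρ[f/h](ρ[g/d](R))))) → 8
  σ[g>=6](σ[f<=7]((π[g,f](S) ∪ π[g,f](ρ[f/h](ρ[g/d](R)))))) → 4

== RESULT ==
g | f
8 | 5
9 | 3
9 | 6
9 | 7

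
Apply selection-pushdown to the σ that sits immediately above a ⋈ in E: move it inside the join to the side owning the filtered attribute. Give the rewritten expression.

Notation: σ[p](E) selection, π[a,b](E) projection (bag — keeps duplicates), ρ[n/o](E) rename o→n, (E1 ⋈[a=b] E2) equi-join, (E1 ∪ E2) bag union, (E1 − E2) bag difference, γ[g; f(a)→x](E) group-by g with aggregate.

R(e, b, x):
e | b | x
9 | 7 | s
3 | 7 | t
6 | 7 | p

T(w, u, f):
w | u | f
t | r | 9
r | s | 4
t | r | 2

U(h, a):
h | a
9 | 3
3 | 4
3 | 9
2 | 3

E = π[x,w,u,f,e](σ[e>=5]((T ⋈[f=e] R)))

σ filters on e, owned by the right side.
E' = π[x,w,u,f,e]((T ⋈[f=e] σ[e>=5](R)))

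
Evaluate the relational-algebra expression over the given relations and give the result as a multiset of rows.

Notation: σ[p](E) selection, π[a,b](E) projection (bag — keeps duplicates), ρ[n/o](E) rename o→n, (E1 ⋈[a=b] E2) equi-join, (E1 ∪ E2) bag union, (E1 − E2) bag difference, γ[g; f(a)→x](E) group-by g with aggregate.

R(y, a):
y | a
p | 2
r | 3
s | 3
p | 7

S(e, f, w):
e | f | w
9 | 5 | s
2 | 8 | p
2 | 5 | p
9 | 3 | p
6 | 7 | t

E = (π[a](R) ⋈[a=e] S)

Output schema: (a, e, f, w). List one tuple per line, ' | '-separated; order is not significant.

Row counts bottom-up:
  R → 4
  π[a](R) → 4
  S → 5
  (π[a](R) ⋈[a=e] S) → 2

== RESULT ==
a | e | f | w
2 | 2 | 5 | p
2 | 2 | 8 | p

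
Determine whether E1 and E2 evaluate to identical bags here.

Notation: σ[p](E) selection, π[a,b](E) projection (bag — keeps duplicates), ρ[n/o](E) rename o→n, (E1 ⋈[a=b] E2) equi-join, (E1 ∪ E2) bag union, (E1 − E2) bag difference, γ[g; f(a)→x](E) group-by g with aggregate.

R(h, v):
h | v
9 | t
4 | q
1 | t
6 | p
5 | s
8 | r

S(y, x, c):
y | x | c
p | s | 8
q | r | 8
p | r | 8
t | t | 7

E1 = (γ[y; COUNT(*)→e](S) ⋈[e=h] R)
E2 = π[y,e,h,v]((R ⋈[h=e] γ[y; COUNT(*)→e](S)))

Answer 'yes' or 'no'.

E1 stepwise |·|:
  S → 4
  γ[y; COUNT(*)→e](S) → 3
  R → 6
  (γ[y; COUNT(*)→e](S) ⋈[e=h] R) → 2
E2 stepwise |·|:
  R → 6
  S → 4
  γ[y; COUNT(*)→e](S) → 3
  (R ⋈[h=e] γ[y; COUNT(*)→e](S)) → 2
  π[y,e,h,v]((R ⋈[h=e] γ[y; COUNT(*)→e](S))) → 2

E1 and E2 produce the same multiset:
y | e | h | v
q | 1 | 1 | t
t | 1 | 1 | t

yes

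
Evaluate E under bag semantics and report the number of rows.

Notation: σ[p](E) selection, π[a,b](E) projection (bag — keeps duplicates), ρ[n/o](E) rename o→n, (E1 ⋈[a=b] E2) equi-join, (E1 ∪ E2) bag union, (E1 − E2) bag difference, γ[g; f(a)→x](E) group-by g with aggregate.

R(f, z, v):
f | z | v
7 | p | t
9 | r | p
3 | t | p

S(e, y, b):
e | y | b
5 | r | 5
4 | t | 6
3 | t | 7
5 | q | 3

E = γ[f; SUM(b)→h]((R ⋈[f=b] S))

Subexpression sizes:
  R → 3
  S → 4
  (R ⋈[f=b] S) → 2
  γ[f; SUM(b)→h]((R ⋈[f=b] S)) → 2

|E| = 2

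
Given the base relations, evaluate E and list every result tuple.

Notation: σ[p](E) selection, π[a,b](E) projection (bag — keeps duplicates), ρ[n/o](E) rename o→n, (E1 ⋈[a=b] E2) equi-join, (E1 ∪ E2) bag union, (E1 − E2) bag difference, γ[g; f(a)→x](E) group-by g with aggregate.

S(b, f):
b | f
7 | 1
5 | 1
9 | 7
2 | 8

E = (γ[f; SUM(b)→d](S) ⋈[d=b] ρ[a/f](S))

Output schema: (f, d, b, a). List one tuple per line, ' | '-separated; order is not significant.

Row counts bottom-up:
  S → 4
  γ[f; SUM(b)→d](S) → 3
  S → 4
  ρ[a/f](S) → 4
  (γ[f; SUM(b)→d](S) ⋈[d=b] ρ[a/f](S)) → 2

== RESULT ==
f | d | b | a
7 | 9 | 9 | 7
8 | 2 | 2 | 8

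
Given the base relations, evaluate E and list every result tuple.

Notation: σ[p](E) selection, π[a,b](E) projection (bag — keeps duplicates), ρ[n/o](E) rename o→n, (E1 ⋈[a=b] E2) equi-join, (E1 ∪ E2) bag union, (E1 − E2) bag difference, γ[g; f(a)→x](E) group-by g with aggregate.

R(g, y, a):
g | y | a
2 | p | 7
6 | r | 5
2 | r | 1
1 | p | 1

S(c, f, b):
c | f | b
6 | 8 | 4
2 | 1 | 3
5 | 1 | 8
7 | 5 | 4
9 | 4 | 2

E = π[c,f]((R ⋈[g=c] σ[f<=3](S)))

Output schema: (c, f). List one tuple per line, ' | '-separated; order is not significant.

Per-node cardinality:
  R → 4
  S → 5
  σ[f<=3](S) → 2
  (R ⋈[g=c] σ[f<=3](S)) → 2
  π[c,f]((R ⋈[g=c] σ[f<=3](S))) → 2

== RESULT ==
c | f
2 | 1
2 | 1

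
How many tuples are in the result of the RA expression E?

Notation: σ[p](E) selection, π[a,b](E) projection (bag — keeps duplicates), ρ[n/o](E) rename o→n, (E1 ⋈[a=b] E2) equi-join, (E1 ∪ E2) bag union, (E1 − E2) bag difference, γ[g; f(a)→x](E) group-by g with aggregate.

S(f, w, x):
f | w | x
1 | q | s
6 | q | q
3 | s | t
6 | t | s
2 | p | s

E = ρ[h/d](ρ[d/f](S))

Subexpression sizes:
  S → 5
  ρ[d/f](S) → 5
  ρ[h/d](ρ[d/f](S)) → 5

|E| = 5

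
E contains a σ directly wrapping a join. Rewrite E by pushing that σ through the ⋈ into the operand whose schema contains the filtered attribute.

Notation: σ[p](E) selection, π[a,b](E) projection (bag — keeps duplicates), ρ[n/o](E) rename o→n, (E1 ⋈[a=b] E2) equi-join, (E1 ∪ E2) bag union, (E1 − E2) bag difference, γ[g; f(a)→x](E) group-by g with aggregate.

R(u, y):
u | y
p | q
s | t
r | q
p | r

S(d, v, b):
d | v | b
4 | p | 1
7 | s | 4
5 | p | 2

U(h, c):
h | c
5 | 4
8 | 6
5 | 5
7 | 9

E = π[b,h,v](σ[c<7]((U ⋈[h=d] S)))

σ filters on c, owned by the left side.
E' = π[b,h,v]((σ[c<7](U) ⋈[h=d] S))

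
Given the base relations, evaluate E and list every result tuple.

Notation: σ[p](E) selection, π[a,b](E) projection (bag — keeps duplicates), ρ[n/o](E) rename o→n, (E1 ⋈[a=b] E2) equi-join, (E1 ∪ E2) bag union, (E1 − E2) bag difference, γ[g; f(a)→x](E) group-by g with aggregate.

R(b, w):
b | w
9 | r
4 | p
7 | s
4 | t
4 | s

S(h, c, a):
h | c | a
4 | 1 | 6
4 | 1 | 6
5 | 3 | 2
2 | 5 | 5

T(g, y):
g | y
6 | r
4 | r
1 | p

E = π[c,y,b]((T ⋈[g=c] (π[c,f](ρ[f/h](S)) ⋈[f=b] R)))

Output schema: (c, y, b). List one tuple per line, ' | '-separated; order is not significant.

Row counts bottom-up:
  T → 3
  S → 4
  ρ[f/h](S) → 4
  π[c,f](ρ[f/h](S)) → 4
  R → 5
  (π[c,f](ρ[f/h](S)) ⋈[f=b] R) → 6
  (T ⋈[g=c] (π[c,f](ρ[f/h](S)) ⋈[f=b] R)) → 6
  π[c,y,b]((T ⋈[g=c] (π[c,f](ρ[f/h](S)) ⋈[f=b] R))) → 6

== RESULT ==
c | y | b
1 | p | 4
1 | p | 4
1 | p | 4
1 | p | 4
1 | p | 4
1 | p | 4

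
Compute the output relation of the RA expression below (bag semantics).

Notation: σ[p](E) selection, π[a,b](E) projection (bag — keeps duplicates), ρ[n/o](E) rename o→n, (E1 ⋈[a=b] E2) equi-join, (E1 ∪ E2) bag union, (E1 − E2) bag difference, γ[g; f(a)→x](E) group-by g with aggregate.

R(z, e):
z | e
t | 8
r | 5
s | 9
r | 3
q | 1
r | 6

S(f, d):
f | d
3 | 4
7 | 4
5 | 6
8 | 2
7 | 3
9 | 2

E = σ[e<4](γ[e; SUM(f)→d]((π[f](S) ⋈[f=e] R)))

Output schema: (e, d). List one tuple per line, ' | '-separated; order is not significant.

Stepwise |·|:
  S → 6
  π[f](S) → 6
  R → 6
  (π[f](S) ⋈[f=e] R) → 4
  γ[e; SUM(f)→d]((π[f](S) ⋈[f=e] R)) → 4
  σ[e<4](γ[e; SUM(f)→d]((π[f](S) ⋈[f=e] R))) → 1

== RESULT ==
e | d
3 | 3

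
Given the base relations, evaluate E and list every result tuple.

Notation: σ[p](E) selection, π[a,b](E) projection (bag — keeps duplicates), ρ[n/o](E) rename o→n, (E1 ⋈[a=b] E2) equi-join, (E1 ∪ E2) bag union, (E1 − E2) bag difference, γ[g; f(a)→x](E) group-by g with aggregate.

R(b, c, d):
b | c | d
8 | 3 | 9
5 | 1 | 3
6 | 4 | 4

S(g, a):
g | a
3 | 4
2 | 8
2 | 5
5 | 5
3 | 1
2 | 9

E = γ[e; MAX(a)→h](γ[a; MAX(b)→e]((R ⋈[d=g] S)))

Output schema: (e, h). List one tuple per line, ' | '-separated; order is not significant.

Row counts bottom-up:
  R → 3
  S → 6
  (R ⋈[d=g] S) → 2
  γ[a; MAX(b)→e]((R ⋈[d=g] S)) → 2
  γ[e; MAX(a)→h](γ[a; MAX(b)→e]((R ⋈[d=g] S))) → 1

== RESULT ==
e | h
5 | 4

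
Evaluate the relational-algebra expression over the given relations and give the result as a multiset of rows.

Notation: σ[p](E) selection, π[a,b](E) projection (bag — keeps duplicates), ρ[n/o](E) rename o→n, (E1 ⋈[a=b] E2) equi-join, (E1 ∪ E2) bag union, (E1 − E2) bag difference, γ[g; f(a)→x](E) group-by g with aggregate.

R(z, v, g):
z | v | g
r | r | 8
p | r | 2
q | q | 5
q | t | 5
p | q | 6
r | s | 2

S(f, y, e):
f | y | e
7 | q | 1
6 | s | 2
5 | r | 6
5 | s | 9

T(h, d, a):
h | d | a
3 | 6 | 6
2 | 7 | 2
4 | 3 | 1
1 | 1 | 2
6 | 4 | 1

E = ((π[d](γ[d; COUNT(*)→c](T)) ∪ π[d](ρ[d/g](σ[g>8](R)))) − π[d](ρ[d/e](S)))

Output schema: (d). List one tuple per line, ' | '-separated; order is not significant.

Per-node cardinality:
  T → 5
  γ[d; COUNT(*)→c](T) → 5
  π[d](γ[d; COUNT(*)→c](T)) → 5
  R → 6
  σ[g>8](R) → 0
  ρ[d/g](σ[g>8](R)) → 0
  π[d](ρ[d/g](σ[g>8](R))) → 0
  (π[d](γ[d; COUNT(*)→c](T)) ∪ π[d](ρ[d/g](σ[g>8](R)))) → 5
  S → 4
  ρ[d/e](S) → 4
  π[d](ρ[d/e](S)) → 4
  ((π[d](γ[d; COUNT(*)→c](T)) ∪ π[d](ρ[d/g](σ[g>8](R)))) − π[d](ρ[d/e](S))) → 3

== RESULT ==
d
3
4
7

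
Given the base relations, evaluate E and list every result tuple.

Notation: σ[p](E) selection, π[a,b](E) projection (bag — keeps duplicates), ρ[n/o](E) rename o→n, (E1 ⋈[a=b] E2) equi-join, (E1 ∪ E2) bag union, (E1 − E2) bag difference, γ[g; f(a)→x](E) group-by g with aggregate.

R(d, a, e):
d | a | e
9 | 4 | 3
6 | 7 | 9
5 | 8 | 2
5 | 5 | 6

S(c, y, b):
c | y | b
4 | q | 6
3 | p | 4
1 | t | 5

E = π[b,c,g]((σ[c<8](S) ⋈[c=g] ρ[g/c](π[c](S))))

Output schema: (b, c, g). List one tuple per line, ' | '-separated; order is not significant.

Per-node cardinality:
  S → 3
  σ[c<8](S) → 3
  S → 3
  π[c](S) → 3
  ρ[g/c](π[c](S)) → 3
  (σ[c<8](S) ⋈[c=g] ρ[g/c](π[c](S))) → 3
  π[b,c,g]((σ[c<8](S) ⋈[c=g] ρ[g/c](π[c](S)))) → 3

== RESULT ==
b | c | g
4 | 3 | 3
5 | 1 | 1
6 | 4 | 4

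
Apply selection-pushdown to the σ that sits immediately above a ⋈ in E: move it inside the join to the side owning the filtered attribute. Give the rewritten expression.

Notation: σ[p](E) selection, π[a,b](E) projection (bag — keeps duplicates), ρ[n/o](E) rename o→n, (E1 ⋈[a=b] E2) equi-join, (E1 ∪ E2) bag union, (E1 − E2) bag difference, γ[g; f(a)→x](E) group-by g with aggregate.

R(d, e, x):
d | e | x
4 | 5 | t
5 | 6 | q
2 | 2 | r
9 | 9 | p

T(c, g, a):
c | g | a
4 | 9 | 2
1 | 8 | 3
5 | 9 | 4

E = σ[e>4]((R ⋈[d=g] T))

σ filters on e, owned by the left side.
E' = (σ[e>4](R) ⋈[d=g] T)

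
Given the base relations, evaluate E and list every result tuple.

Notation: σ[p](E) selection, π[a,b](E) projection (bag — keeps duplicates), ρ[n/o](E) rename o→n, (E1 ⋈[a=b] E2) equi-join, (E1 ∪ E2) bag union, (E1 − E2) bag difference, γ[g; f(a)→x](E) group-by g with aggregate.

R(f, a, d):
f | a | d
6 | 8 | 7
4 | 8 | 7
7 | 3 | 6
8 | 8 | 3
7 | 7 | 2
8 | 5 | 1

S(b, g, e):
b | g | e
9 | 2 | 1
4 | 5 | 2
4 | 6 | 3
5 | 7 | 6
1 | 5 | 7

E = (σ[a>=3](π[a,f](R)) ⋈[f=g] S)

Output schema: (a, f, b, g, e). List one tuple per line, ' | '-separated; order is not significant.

Stepwise |·|:
  R → 6
  π[a,f](R) → 6
  σ[a>=3](π[a,f](R)) → 6
  S → 5
  (σ[a>=3](π[a,f](R)) ⋈[f=g] S) → 3

== RESULT ==
a | f | b | g | e
3 | 7 | 5 | 7 | 6
7 | 7 | 5 | 7 | 6
8 | 6 | 4 | 6 | 3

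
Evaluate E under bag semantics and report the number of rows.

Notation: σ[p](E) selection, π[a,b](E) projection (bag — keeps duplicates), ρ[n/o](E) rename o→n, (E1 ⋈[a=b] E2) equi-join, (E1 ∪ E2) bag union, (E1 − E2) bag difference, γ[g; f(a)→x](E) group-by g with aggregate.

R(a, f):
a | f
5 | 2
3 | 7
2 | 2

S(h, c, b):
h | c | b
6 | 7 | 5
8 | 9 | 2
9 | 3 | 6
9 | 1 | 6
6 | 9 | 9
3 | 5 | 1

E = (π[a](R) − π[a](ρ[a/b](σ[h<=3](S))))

Per-node cardinality:
  R → 3
  π[a](R) → 3
  S → 6
  σ[h<=3](S) → 1
  ρ[a/b](σ[h<=3](S)) → 1
  π[a](ρ[a/b](σ[h<=3](S))) → 1
  (π[a](R) − π[a](ρ[a/b](σ[h<=3](S)))) → 3

|E| = 3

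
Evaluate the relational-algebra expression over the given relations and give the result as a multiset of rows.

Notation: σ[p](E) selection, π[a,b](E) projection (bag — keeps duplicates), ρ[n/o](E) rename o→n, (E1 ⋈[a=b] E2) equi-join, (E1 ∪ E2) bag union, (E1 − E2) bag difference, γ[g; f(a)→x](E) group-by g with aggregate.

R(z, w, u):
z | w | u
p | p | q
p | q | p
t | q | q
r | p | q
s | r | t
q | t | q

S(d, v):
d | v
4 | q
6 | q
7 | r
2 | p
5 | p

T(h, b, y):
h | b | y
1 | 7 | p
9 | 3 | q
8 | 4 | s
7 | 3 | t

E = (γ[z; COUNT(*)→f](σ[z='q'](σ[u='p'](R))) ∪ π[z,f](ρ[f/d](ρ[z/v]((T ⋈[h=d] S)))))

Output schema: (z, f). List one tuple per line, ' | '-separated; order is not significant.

Subexpression sizes:
  R → 6
  σ[u='p'](R) → 1
  σ[z='q'](σ[u='p'](R)) → 0
  γ[z; COUNT(*)→f](σ[z='q'](σ[u='p'](R))) → 0
  T → 4
  S → 5
  (T ⋈[h=d] S) → 1
  ρ[z/v]((T ⋈[h=d] S)) → 1
  ρ[f/d](ρ[z/v]((T ⋈[h=d] S))) → 1
  π[z,f](ρ[f/d](ρ[z/v]((T ⋈[h=d] S)))) → 1
  (γ[z; COUNT(*)→f](σ[z='q'](σ[u='p'](R))) ∪ π[z,f](ρ[f/d](ρ[z/v]((T ⋈[h=d] S))))) → 1

== RESULT ==
z | f
r | 7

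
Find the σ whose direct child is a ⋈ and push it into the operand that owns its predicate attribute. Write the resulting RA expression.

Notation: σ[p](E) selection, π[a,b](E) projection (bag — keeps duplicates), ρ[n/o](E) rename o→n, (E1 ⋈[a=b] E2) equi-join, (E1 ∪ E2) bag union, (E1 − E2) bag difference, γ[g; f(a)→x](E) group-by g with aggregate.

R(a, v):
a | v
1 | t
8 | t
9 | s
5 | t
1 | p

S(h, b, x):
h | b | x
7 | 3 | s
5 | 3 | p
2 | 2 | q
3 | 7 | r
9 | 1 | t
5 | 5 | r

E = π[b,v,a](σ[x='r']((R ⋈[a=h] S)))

σ filters on x, owned by the right side.
E' = π[b,v,a]((R ⋈[a=h] σ[x='r'](S)))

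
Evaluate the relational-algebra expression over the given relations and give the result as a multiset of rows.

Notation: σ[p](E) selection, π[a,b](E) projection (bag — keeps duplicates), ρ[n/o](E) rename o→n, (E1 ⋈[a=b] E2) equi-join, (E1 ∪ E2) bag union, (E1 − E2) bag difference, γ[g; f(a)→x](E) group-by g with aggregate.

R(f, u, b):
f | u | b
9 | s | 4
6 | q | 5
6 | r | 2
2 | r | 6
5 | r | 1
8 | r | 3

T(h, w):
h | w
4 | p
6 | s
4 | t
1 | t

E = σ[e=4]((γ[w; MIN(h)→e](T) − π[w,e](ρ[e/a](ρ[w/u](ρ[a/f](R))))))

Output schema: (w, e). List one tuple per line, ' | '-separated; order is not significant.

Stepwise |·|:
  T → 4
  γ[w; MIN(h)→e](T) → 3
  R → 6
  ρ[a/f](R) → 6
  ρ[w/u](ρ[a/f](R)) → 6
  ρ[e/a](ρ[w/u](ρ[a/f](R))) → 6
  π[w,e](ρ[e/a](ρ[w/u](ρ[a/f](R)))) → 6
  (γ[w; MIN(h)→e](T) − π[w,e](ρ[e/a](ρ[w/u](ρ[a/f](R))))) → 3
  σ[e=4]((γ[w; MIN(h)→e](T) − π[w,e](ρ[e/a](ρ[w/u](ρ[a/f](R)))))) → 1

== RESULT ==
w | e
p | 4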